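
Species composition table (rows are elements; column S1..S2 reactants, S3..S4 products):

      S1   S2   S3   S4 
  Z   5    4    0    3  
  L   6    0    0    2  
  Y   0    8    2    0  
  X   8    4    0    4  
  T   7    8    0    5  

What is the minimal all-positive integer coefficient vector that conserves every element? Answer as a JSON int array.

Z: 1·5+1·4 = 9 | 4·0+3·3 = 9
L: 1·6+1·0 = 6 | 4·0+3·2 = 6
Y: 1·0+1·8 = 8 | 4·2+3·0 = 8
X: 1·8+1·4 = 12 | 4·0+3·4 = 12
T: 1·7+1·8 = 15 | 4·0+3·5 = 15
gcd(1,1,4,3) = 1

Coefficients: [1, 1, 4, 3]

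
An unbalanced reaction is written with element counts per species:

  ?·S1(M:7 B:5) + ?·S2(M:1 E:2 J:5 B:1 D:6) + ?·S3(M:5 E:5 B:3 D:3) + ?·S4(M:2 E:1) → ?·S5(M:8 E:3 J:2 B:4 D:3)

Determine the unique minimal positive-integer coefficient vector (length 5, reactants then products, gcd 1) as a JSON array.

M: 3·7+2·1+1·5+6·2 = 40 | 5·8 = 40
E: 3·0+2·2+1·5+6·1 = 15 | 5·3 = 15
J: 3·0+2·5+1·0+6·0 = 10 | 5·2 = 10
B: 3·5+2·1+1·3+6·0 = 20 | 5·4 = 20
D: 3·0+2·6+1·3+6·0 = 15 | 5·3 = 15
gcd(3,2,1,6,5) = 1

Coefficients: [3, 2, 1, 6, 5]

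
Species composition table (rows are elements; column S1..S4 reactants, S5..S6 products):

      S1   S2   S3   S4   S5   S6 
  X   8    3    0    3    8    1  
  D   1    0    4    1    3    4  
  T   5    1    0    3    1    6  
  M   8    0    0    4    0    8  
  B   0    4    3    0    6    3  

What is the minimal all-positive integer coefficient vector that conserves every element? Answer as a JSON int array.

Coefficients: [1, 6, 6, 6, 5, 4]

X: 1·8+6·3+6·0+6·3 = 44 | 5·8+4·1 = 44
D: 1·1+6·0+6·4+6·1 = 31 | 5·3+4·4 = 31
T: 1·5+6·1+6·0+6·3 = 29 | 5·1+4·6 = 29
M: 1·8+6·0+6·0+6·4 = 32 | 5·0+4·8 = 32
B: 1·0+6·4+6·3+6·0 = 42 | 5·6+4·3 = 42
gcd(1,6,6,6,5,4) = 1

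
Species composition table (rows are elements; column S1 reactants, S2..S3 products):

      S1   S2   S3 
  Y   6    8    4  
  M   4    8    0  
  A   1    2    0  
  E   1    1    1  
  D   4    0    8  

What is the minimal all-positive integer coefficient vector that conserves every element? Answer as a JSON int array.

Y: 2·6 = 12 | 1·8+1·4 = 12
M: 2·4 = 8 | 1·8+1·0 = 8
A: 2·1 = 2 | 1·2+1·0 = 2
E: 2·1 = 2 | 1·1+1·1 = 2
D: 2·4 = 8 | 1·0+1·8 = 8
gcd(2,1,1) = 1

Coefficients: [2, 1, 1]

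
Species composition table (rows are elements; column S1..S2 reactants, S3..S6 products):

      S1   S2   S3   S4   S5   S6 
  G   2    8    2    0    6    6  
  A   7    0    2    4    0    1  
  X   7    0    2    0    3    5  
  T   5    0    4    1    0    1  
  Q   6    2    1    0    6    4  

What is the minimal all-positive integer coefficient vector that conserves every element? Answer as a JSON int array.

Coefficients: [5, 5, 4, 6, 4, 3]

G: 5·2+5·8 = 50 | 4·2+6·0+4·6+3·6 = 50
A: 5·7+5·0 = 35 | 4·2+6·4+4·0+3·1 = 35
X: 5·7+5·0 = 35 | 4·2+6·0+4·3+3·5 = 35
T: 5·5+5·0 = 25 | 4·4+6·1+4·0+3·1 = 25
Q: 5·6+5·2 = 40 | 4·1+6·0+4·6+3·4 = 40
gcd(5,5,4,6,4,3) = 1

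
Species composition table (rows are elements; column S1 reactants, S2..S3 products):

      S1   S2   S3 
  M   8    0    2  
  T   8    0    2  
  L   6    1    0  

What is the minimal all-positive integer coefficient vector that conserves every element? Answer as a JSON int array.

M: 1·8 = 8 | 6·0+4·2 = 8
T: 1·8 = 8 | 6·0+4·2 = 8
L: 1·6 = 6 | 6·1+4·0 = 6
gcd(1,6,4) = 1

Coefficients: [1, 6, 4]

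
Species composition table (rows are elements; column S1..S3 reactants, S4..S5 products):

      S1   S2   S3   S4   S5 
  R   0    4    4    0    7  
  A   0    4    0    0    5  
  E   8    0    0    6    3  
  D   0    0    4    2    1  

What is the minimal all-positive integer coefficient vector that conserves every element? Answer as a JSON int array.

R: 3·0+5·4+2·4 = 28 | 2·0+4·7 = 28
A: 3·0+5·4+2·0 = 20 | 2·0+4·5 = 20
E: 3·8+5·0+2·0 = 24 | 2·6+4·3 = 24
D: 3·0+5·0+2·4 = 8 | 2·2+4·1 = 8
gcd(3,5,2,2,4) = 1

Coefficients: [3, 5, 2, 2, 4]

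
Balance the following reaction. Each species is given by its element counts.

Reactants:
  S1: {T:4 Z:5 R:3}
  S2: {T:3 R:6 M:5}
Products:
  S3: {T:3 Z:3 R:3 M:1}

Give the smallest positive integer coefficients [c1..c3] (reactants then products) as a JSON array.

Coefficients: [3, 1, 5]

T: 3·4+1·3 = 15 | 5·3 = 15
Z: 3·5+1·0 = 15 | 5·3 = 15
R: 3·3+1·6 = 15 | 5·3 = 15
M: 3·0+1·5 = 5 | 5·1 = 5
gcd(3,1,5) = 1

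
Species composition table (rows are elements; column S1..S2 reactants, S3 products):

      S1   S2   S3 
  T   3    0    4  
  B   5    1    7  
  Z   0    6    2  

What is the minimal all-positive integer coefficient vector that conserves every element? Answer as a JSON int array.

T: 4·3+1·0 = 12 | 3·4 = 12
B: 4·5+1·1 = 21 | 3·7 = 21
Z: 4·0+1·6 = 6 | 3·2 = 6
gcd(4,1,3) = 1

Coefficients: [4, 1, 3]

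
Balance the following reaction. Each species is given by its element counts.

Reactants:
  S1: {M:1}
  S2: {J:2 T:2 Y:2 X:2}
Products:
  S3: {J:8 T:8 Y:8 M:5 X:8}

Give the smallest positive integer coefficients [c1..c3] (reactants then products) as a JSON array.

J: 5·0+4·2 = 8 | 1·8 = 8
T: 5·0+4·2 = 8 | 1·8 = 8
Y: 5·0+4·2 = 8 | 1·8 = 8
M: 5·1+4·0 = 5 | 1·5 = 5
X: 5·0+4·2 = 8 | 1·8 = 8
gcd(5,4,1) = 1

Coefficients: [5, 4, 1]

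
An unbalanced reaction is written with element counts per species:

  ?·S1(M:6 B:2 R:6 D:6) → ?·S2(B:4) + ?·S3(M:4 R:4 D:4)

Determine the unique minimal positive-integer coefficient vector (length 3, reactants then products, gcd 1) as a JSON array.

M: 2·6 = 12 | 1·0+3·4 = 12
B: 2·2 = 4 | 1·4+3·0 = 4
R: 2·6 = 12 | 1·0+3·4 = 12
D: 2·6 = 12 | 1·0+3·4 = 12
gcd(2,1,3) = 1

Coefficients: [2, 1, 3]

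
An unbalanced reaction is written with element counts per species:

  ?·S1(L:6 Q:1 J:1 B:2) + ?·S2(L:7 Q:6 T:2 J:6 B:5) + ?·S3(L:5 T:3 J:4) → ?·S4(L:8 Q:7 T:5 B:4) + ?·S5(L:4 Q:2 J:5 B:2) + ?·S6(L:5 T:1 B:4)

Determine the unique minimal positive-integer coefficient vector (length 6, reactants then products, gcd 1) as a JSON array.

Coefficients: [2, 4, 1, 2, 6, 1]

L: 2·6+4·7+1·5 = 45 | 2·8+6·4+1·5 = 45
Q: 2·1+4·6+1·0 = 26 | 2·7+6·2+1·0 = 26
T: 2·0+4·2+1·3 = 11 | 2·5+6·0+1·1 = 11
J: 2·1+4·6+1·4 = 30 | 2·0+6·5+1·0 = 30
B: 2·2+4·5+1·0 = 24 | 2·4+6·2+1·4 = 24
gcd(2,4,1,2,6,1) = 1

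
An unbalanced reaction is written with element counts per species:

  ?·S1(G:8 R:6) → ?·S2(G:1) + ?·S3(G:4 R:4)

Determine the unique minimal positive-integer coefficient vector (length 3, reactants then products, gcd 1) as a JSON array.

Coefficients: [2, 4, 3]

G: 2·8 = 16 | 4·1+3·4 = 16
R: 2·6 = 12 | 4·0+3·4 = 12
gcd(2,4,3) = 1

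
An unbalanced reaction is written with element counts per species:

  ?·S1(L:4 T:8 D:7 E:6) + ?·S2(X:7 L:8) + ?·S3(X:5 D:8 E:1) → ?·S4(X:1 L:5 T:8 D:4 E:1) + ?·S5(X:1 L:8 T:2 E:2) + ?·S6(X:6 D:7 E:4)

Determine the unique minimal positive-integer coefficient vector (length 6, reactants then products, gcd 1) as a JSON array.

Coefficients: [5, 4, 2, 4, 4, 5]

X: 5·0+4·7+2·5 = 38 | 4·1+4·1+5·6 = 38
L: 5·4+4·8+2·0 = 52 | 4·5+4·8+5·0 = 52
T: 5·8+4·0+2·0 = 40 | 4·8+4·2+5·0 = 40
D: 5·7+4·0+2·8 = 51 | 4·4+4·0+5·7 = 51
E: 5·6+4·0+2·1 = 32 | 4·1+4·2+5·4 = 32
gcd(5,4,2,4,4,5) = 1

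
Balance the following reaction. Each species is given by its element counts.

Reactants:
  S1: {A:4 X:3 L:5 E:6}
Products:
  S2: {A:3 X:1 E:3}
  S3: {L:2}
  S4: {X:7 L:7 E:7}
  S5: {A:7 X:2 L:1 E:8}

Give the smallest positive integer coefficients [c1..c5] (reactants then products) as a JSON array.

A: 4·4 = 16 | 3·3+6·0+1·0+1·7 = 16
X: 4·3 = 12 | 3·1+6·0+1·7+1·2 = 12
L: 4·5 = 20 | 3·0+6·2+1·7+1·1 = 20
E: 4·6 = 24 | 3·3+6·0+1·7+1·8 = 24
gcd(4,3,6,1,1) = 1

Coefficients: [4, 3, 6, 1, 1]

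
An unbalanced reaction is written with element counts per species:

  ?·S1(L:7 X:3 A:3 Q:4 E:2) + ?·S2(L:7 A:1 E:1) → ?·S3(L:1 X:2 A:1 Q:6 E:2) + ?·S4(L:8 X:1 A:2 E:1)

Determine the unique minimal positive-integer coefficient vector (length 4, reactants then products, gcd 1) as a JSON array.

L: 3·7+3·7 = 42 | 2·1+5·8 = 42
X: 3·3+3·0 = 9 | 2·2+5·1 = 9
A: 3·3+3·1 = 12 | 2·1+5·2 = 12
Q: 3·4+3·0 = 12 | 2·6+5·0 = 12
E: 3·2+3·1 = 9 | 2·2+5·1 = 9
gcd(3,3,2,5) = 1

Coefficients: [3, 3, 2, 5]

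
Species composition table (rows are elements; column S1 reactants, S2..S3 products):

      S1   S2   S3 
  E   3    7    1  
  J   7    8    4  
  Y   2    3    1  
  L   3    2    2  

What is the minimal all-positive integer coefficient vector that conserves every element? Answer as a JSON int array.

E: 4·3 = 12 | 1·7+5·1 = 12
J: 4·7 = 28 | 1·8+5·4 = 28
Y: 4·2 = 8 | 1·3+5·1 = 8
L: 4·3 = 12 | 1·2+5·2 = 12
gcd(4,1,5) = 1

Coefficients: [4, 1, 5]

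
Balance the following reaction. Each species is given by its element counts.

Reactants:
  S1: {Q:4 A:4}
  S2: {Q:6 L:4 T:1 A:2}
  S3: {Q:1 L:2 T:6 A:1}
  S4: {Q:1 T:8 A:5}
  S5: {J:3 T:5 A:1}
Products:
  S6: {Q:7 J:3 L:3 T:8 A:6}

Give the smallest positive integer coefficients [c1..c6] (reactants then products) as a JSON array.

Coefficients: [4, 4, 1, 1, 6, 6]

Q: 4·4+4·6+1·1+1·1+6·0 = 42 | 6·7 = 42
J: 4·0+4·0+1·0+1·0+6·3 = 18 | 6·3 = 18
L: 4·0+4·4+1·2+1·0+6·0 = 18 | 6·3 = 18
T: 4·0+4·1+1·6+1·8+6·5 = 48 | 6·8 = 48
A: 4·4+4·2+1·1+1·5+6·1 = 36 | 6·6 = 36
gcd(4,4,1,1,6,6) = 1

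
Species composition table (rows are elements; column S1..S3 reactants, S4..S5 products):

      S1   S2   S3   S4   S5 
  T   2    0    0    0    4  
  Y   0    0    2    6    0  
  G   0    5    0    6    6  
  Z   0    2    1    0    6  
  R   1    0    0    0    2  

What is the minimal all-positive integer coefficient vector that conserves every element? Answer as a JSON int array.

Coefficients: [6, 6, 6, 2, 3]

T: 6·2+6·0+6·0 = 12 | 2·0+3·4 = 12
Y: 6·0+6·0+6·2 = 12 | 2·6+3·0 = 12
G: 6·0+6·5+6·0 = 30 | 2·6+3·6 = 30
Z: 6·0+6·2+6·1 = 18 | 2·0+3·6 = 18
R: 6·1+6·0+6·0 = 6 | 2·0+3·2 = 6
gcd(6,6,6,2,3) = 1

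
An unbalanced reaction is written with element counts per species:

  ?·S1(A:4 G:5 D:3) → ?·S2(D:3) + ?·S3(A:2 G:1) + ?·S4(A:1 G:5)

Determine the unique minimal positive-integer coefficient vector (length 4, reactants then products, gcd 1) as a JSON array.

Coefficients: [3, 3, 5, 2]

A: 3·4 = 12 | 3·0+5·2+2·1 = 12
G: 3·5 = 15 | 3·0+5·1+2·5 = 15
D: 3·3 = 9 | 3·3+5·0+2·0 = 9
gcd(3,3,5,2) = 1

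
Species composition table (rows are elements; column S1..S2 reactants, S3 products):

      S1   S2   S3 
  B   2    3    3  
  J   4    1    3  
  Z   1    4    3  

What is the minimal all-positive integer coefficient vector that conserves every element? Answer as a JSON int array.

Coefficients: [3, 3, 5]

B: 3·2+3·3 = 15 | 5·3 = 15
J: 3·4+3·1 = 15 | 5·3 = 15
Z: 3·1+3·4 = 15 | 5·3 = 15
gcd(3,3,5) = 1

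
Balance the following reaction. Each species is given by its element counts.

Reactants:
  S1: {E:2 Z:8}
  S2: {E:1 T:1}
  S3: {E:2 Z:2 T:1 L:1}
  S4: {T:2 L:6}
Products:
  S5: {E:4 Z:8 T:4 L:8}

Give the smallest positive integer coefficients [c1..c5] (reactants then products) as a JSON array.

E: 4·2+4·1+4·2+6·0 = 20 | 5·4 = 20
Z: 4·8+4·0+4·2+6·0 = 40 | 5·8 = 40
T: 4·0+4·1+4·1+6·2 = 20 | 5·4 = 20
L: 4·0+4·0+4·1+6·6 = 40 | 5·8 = 40
gcd(4,4,4,6,5) = 1

Coefficients: [4, 4, 4, 6, 5]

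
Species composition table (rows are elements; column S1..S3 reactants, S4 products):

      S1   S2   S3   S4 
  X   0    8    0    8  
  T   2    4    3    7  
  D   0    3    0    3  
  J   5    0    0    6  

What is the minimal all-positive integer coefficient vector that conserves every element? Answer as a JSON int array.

X: 6·0+5·8+1·0 = 40 | 5·8 = 40
T: 6·2+5·4+1·3 = 35 | 5·7 = 35
D: 6·0+5·3+1·0 = 15 | 5·3 = 15
J: 6·5+5·0+1·0 = 30 | 5·6 = 30
gcd(6,5,1,5) = 1

Coefficients: [6, 5, 1, 5]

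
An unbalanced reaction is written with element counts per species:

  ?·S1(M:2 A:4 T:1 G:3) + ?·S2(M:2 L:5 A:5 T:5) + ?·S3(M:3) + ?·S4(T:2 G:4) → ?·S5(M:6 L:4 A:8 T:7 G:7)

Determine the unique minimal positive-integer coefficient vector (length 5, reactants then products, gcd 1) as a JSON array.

M: 5·2+4·2+4·3+5·0 = 30 | 5·6 = 30
L: 5·0+4·5+4·0+5·0 = 20 | 5·4 = 20
A: 5·4+4·5+4·0+5·0 = 40 | 5·8 = 40
T: 5·1+4·5+4·0+5·2 = 35 | 5·7 = 35
G: 5·3+4·0+4·0+5·4 = 35 | 5·7 = 35
gcd(5,4,4,5,5) = 1

Coefficients: [5, 4, 4, 5, 5]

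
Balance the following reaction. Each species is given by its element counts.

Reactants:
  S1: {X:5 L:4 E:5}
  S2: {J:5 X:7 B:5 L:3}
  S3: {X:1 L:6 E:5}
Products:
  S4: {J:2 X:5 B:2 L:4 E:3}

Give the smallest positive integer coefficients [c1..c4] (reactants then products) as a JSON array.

Coefficients: [2, 2, 1, 5]

J: 2·0+2·5+1·0 = 10 | 5·2 = 10
X: 2·5+2·7+1·1 = 25 | 5·5 = 25
B: 2·0+2·5+1·0 = 10 | 5·2 = 10
L: 2·4+2·3+1·6 = 20 | 5·4 = 20
E: 2·5+2·0+1·5 = 15 | 5·3 = 15
gcd(2,2,1,5) = 1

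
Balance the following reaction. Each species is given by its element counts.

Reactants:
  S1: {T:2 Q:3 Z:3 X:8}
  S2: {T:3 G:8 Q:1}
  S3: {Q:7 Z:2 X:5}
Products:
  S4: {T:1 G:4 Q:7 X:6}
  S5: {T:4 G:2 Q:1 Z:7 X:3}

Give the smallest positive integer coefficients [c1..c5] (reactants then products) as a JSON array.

T: 2·2+3·3+4·0 = 13 | 5·1+2·4 = 13
G: 2·0+3·8+4·0 = 24 | 5·4+2·2 = 24
Q: 2·3+3·1+4·7 = 37 | 5·7+2·1 = 37
Z: 2·3+3·0+4·2 = 14 | 5·0+2·7 = 14
X: 2·8+3·0+4·5 = 36 | 5·6+2·3 = 36
gcd(2,3,4,5,2) = 1

Coefficients: [2, 3, 4, 5, 2]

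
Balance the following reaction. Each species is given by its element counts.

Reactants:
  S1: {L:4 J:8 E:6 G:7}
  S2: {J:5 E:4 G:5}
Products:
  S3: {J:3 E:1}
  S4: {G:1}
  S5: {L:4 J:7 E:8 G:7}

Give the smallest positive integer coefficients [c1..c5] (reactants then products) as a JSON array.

L: 1·4+1·0 = 4 | 2·0+5·0+1·4 = 4
J: 1·8+1·5 = 13 | 2·3+5·0+1·7 = 13
E: 1·6+1·4 = 10 | 2·1+5·0+1·8 = 10
G: 1·7+1·5 = 12 | 2·0+5·1+1·7 = 12
gcd(1,1,2,5,1) = 1

Coefficients: [1, 1, 2, 5, 1]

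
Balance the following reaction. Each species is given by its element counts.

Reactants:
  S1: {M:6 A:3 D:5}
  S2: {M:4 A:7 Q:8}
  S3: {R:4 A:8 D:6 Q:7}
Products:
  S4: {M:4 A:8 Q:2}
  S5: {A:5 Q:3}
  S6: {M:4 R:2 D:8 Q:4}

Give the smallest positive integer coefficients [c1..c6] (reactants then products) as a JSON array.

M: 2·6+1·4+1·0 = 16 | 2·4+1·0+2·4 = 16
R: 2·0+1·0+1·4 = 4 | 2·0+1·0+2·2 = 4
A: 2·3+1·7+1·8 = 21 | 2·8+1·5+2·0 = 21
D: 2·5+1·0+1·6 = 16 | 2·0+1·0+2·8 = 16
Q: 2·0+1·8+1·7 = 15 | 2·2+1·3+2·4 = 15
gcd(2,1,1,2,1,2) = 1

Coefficients: [2, 1, 1, 2, 1, 2]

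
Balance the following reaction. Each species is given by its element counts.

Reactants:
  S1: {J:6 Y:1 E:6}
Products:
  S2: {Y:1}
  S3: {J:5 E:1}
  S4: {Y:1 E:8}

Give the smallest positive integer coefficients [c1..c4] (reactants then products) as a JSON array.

J: 5·6 = 30 | 2·0+6·5+3·0 = 30
Y: 5·1 = 5 | 2·1+6·0+3·1 = 5
E: 5·6 = 30 | 2·0+6·1+3·8 = 30
gcd(5,2,6,3) = 1

Coefficients: [5, 2, 6, 3]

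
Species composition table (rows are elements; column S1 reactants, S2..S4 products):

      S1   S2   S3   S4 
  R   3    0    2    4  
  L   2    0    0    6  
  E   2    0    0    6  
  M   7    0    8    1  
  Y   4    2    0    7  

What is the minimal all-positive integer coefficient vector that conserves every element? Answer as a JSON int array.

R: 6·3 = 18 | 5·0+5·2+2·4 = 18
L: 6·2 = 12 | 5·0+5·0+2·6 = 12
E: 6·2 = 12 | 5·0+5·0+2·6 = 12
M: 6·7 = 42 | 5·0+5·8+2·1 = 42
Y: 6·4 = 24 | 5·2+5·0+2·7 = 24
gcd(6,5,5,2) = 1

Coefficients: [6, 5, 5, 2]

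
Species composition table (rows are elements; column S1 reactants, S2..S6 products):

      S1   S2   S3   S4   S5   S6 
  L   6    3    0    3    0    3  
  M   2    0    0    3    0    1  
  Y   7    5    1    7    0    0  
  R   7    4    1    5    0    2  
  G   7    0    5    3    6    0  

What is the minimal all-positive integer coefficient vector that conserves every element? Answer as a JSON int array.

Coefficients: [5, 4, 1, 2, 4, 4]

L: 5·6 = 30 | 4·3+1·0+2·3+4·0+4·3 = 30
M: 5·2 = 10 | 4·0+1·0+2·3+4·0+4·1 = 10
Y: 5·7 = 35 | 4·5+1·1+2·7+4·0+4·0 = 35
R: 5·7 = 35 | 4·4+1·1+2·5+4·0+4·2 = 35
G: 5·7 = 35 | 4·0+1·5+2·3+4·6+4·0 = 35
gcd(5,4,1,2,4,4) = 1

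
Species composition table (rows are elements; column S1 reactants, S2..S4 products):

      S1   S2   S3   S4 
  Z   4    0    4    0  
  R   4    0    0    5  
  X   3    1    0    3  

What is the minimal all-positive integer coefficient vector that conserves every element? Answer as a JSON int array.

Coefficients: [5, 3, 5, 4]

Z: 5·4 = 20 | 3·0+5·4+4·0 = 20
R: 5·4 = 20 | 3·0+5·0+4·5 = 20
X: 5·3 = 15 | 3·1+5·0+4·3 = 15
gcd(5,3,5,4) = 1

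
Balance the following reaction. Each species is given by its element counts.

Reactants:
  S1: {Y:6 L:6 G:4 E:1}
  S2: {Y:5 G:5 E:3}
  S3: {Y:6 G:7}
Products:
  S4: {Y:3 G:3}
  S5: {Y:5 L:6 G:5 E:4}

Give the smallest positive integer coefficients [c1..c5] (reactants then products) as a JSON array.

Y: 1·6+1·5+2·6 = 23 | 6·3+1·5 = 23
L: 1·6+1·0+2·0 = 6 | 6·0+1·6 = 6
G: 1·4+1·5+2·7 = 23 | 6·3+1·5 = 23
E: 1·1+1·3+2·0 = 4 | 6·0+1·4 = 4
gcd(1,1,2,6,1) = 1

Coefficients: [1, 1, 2, 6, 1]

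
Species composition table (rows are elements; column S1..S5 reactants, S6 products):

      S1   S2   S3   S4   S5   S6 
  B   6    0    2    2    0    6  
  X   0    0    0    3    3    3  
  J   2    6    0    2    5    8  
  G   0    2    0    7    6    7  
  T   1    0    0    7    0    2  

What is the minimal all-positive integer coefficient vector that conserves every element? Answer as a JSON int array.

B: 3·6+2·0+5·2+1·2+4·0 = 30 | 5·6 = 30
X: 3·0+2·0+5·0+1·3+4·3 = 15 | 5·3 = 15
J: 3·2+2·6+5·0+1·2+4·5 = 40 | 5·8 = 40
G: 3·0+2·2+5·0+1·7+4·6 = 35 | 5·7 = 35
T: 3·1+2·0+5·0+1·7+4·0 = 10 | 5·2 = 10
gcd(3,2,5,1,4,5) = 1

Coefficients: [3, 2, 5, 1, 4, 5]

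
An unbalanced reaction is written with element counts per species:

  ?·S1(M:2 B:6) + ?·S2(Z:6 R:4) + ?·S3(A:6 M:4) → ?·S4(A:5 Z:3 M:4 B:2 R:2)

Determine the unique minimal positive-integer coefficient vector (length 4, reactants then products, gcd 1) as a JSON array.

A: 2·0+3·0+5·6 = 30 | 6·5 = 30
Z: 2·0+3·6+5·0 = 18 | 6·3 = 18
M: 2·2+3·0+5·4 = 24 | 6·4 = 24
B: 2·6+3·0+5·0 = 12 | 6·2 = 12
R: 2·0+3·4+5·0 = 12 | 6·2 = 12
gcd(2,3,5,6) = 1

Coefficients: [2, 3, 5, 6]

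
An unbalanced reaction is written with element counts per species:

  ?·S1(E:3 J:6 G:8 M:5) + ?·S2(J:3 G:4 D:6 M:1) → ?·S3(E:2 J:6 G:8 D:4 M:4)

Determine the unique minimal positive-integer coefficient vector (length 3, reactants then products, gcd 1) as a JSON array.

Coefficients: [2, 2, 3]

E: 2·3+2·0 = 6 | 3·2 = 6
J: 2·6+2·3 = 18 | 3·6 = 18
G: 2·8+2·4 = 24 | 3·8 = 24
D: 2·0+2·6 = 12 | 3·4 = 12
M: 2·5+2·1 = 12 | 3·4 = 12
gcd(2,2,3) = 1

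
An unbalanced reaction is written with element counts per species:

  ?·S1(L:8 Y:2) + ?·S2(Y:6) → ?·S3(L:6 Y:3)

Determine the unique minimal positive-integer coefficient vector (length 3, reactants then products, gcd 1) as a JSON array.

Coefficients: [3, 1, 4]

L: 3·8+1·0 = 24 | 4·6 = 24
Y: 3·2+1·6 = 12 | 4·3 = 12
gcd(3,1,4) = 1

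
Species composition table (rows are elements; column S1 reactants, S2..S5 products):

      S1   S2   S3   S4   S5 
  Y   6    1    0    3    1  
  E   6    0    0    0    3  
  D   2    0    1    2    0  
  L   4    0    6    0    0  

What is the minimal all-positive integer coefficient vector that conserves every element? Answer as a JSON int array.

Y: 3·6 = 18 | 6·1+2·0+2·3+6·1 = 18
E: 3·6 = 18 | 6·0+2·0+2·0+6·3 = 18
D: 3·2 = 6 | 6·0+2·1+2·2+6·0 = 6
L: 3·4 = 12 | 6·0+2·6+2·0+6·0 = 12
gcd(3,6,2,2,6) = 1

Coefficients: [3, 6, 2, 2, 6]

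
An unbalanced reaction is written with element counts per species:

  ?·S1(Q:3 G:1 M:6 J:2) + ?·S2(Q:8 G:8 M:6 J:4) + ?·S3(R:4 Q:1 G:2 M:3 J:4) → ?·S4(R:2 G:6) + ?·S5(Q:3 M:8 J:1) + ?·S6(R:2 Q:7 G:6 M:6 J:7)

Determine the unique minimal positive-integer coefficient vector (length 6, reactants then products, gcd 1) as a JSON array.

R: 4·0+2·0+2·4 = 8 | 1·2+3·0+3·2 = 8
Q: 4·3+2·8+2·1 = 30 | 1·0+3·3+3·7 = 30
G: 4·1+2·8+2·2 = 24 | 1·6+3·0+3·6 = 24
M: 4·6+2·6+2·3 = 42 | 1·0+3·8+3·6 = 42
J: 4·2+2·4+2·4 = 24 | 1·0+3·1+3·7 = 24
gcd(4,2,2,1,3,3) = 1

Coefficients: [4, 2, 2, 1, 3, 3]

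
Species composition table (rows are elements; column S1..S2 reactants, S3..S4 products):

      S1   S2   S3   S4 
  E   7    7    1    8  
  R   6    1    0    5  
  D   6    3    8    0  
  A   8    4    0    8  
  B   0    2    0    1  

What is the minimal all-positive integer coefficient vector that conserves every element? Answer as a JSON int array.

E: 3·7+2·7 = 35 | 3·1+4·8 = 35
R: 3·6+2·1 = 20 | 3·0+4·5 = 20
D: 3·6+2·3 = 24 | 3·8+4·0 = 24
A: 3·8+2·4 = 32 | 3·0+4·8 = 32
B: 3·0+2·2 = 4 | 3·0+4·1 = 4
gcd(3,2,3,4) = 1

Coefficients: [3, 2, 3, 4]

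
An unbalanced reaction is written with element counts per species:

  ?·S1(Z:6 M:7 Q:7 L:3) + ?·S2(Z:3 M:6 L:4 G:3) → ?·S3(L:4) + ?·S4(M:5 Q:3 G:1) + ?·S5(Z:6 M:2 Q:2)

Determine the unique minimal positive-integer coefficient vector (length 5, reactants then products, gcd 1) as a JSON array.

Z: 4·6+2·3 = 30 | 5·0+6·0+5·6 = 30
M: 4·7+2·6 = 40 | 5·0+6·5+5·2 = 40
Q: 4·7+2·0 = 28 | 5·0+6·3+5·2 = 28
L: 4·3+2·4 = 20 | 5·4+6·0+5·0 = 20
G: 4·0+2·3 = 6 | 5·0+6·1+5·0 = 6
gcd(4,2,5,6,5) = 1

Coefficients: [4, 2, 5, 6, 5]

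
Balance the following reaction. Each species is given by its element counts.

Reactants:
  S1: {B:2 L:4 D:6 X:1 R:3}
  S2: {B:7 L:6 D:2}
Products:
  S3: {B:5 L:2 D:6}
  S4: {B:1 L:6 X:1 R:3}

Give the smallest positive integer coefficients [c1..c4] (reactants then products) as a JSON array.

B: 4·2+3·7 = 29 | 5·5+4·1 = 29
L: 4·4+3·6 = 34 | 5·2+4·6 = 34
D: 4·6+3·2 = 30 | 5·6+4·0 = 30
X: 4·1+3·0 = 4 | 5·0+4·1 = 4
R: 4·3+3·0 = 12 | 5·0+4·3 = 12
gcd(4,3,5,4) = 1

Coefficients: [4, 3, 5, 4]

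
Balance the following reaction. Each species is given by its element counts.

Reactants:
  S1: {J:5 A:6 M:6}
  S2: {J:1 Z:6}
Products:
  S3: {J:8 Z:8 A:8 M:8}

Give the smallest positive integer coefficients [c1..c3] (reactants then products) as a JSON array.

J: 4·5+4·1 = 24 | 3·8 = 24
Z: 4·0+4·6 = 24 | 3·8 = 24
A: 4·6+4·0 = 24 | 3·8 = 24
M: 4·6+4·0 = 24 | 3·8 = 24
gcd(4,4,3) = 1

Coefficients: [4, 4, 3]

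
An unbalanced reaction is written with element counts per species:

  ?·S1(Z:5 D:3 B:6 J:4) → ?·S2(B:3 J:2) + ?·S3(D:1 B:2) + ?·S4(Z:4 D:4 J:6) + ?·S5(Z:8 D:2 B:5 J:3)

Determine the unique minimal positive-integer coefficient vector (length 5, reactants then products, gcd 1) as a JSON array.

Z: 4·5 = 20 | 2·0+4·0+1·4+2·8 = 20
D: 4·3 = 12 | 2·0+4·1+1·4+2·2 = 12
B: 4·6 = 24 | 2·3+4·2+1·0+2·5 = 24
J: 4·4 = 16 | 2·2+4·0+1·6+2·3 = 16
gcd(4,2,4,1,2) = 1

Coefficients: [4, 2, 4, 1, 2]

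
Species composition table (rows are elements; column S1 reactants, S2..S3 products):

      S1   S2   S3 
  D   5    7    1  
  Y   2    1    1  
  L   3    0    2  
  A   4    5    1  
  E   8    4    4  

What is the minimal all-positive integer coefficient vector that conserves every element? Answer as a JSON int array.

Coefficients: [2, 1, 3]

D: 2·5 = 10 | 1·7+3·1 = 10
Y: 2·2 = 4 | 1·1+3·1 = 4
L: 2·3 = 6 | 1·0+3·2 = 6
A: 2·4 = 8 | 1·5+3·1 = 8
E: 2·8 = 16 | 1·4+3·4 = 16
gcd(2,1,3) = 1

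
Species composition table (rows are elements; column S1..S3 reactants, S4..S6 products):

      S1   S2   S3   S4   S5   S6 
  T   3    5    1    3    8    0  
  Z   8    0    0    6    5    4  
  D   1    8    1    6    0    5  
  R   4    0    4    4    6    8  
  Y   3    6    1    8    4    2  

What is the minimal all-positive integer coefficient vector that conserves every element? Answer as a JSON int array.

Coefficients: [3, 1, 5, 1, 2, 2]

T: 3·3+1·5+5·1 = 19 | 1·3+2·8+2·0 = 19
Z: 3·8+1·0+5·0 = 24 | 1·6+2·5+2·4 = 24
D: 3·1+1·8+5·1 = 16 | 1·6+2·0+2·5 = 16
R: 3·4+1·0+5·4 = 32 | 1·4+2·6+2·8 = 32
Y: 3·3+1·6+5·1 = 20 | 1·8+2·4+2·2 = 20
gcd(3,1,5,1,2,2) = 1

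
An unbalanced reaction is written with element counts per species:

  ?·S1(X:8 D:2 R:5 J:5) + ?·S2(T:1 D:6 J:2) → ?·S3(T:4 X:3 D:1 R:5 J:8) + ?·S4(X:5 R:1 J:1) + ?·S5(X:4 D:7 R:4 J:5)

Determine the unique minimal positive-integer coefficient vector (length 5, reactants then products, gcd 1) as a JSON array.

T: 6·0+4·1 = 4 | 1·4+5·0+5·0 = 4
X: 6·8+4·0 = 48 | 1·3+5·5+5·4 = 48
D: 6·2+4·6 = 36 | 1·1+5·0+5·7 = 36
R: 6·5+4·0 = 30 | 1·5+5·1+5·4 = 30
J: 6·5+4·2 = 38 | 1·8+5·1+5·5 = 38
gcd(6,4,1,5,5) = 1

Coefficients: [6, 4, 1, 5, 5]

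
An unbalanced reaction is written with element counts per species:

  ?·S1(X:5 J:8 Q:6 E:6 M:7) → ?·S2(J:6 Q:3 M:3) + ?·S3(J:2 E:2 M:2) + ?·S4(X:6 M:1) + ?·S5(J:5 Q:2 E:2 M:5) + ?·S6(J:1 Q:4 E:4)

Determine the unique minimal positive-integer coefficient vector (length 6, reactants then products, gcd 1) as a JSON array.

Coefficients: [6, 2, 3, 5, 5, 5]

X: 6·5 = 30 | 2·0+3·0+5·6+5·0+5·0 = 30
J: 6·8 = 48 | 2·6+3·2+5·0+5·5+5·1 = 48
Q: 6·6 = 36 | 2·3+3·0+5·0+5·2+5·4 = 36
E: 6·6 = 36 | 2·0+3·2+5·0+5·2+5·4 = 36
M: 6·7 = 42 | 2·3+3·2+5·1+5·5+5·0 = 42
gcd(6,2,3,5,5,5) = 1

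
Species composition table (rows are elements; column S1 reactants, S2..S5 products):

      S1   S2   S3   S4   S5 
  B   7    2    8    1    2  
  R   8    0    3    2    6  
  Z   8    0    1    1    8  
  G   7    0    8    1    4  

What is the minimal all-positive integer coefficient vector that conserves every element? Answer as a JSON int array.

Coefficients: [6, 5, 2, 6, 5]

B: 6·7 = 42 | 5·2+2·8+6·1+5·2 = 42
R: 6·8 = 48 | 5·0+2·3+6·2+5·6 = 48
Z: 6·8 = 48 | 5·0+2·1+6·1+5·8 = 48
G: 6·7 = 42 | 5·0+2·8+6·1+5·4 = 42
gcd(6,5,2,6,5) = 1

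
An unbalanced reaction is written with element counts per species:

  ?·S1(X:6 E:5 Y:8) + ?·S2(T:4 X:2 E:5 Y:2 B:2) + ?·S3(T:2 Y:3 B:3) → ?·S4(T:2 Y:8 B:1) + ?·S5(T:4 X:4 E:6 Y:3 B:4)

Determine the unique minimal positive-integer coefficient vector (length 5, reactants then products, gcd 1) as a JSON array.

T: 2·0+4·4+5·2 = 26 | 3·2+5·4 = 26
X: 2·6+4·2+5·0 = 20 | 3·0+5·4 = 20
E: 2·5+4·5+5·0 = 30 | 3·0+5·6 = 30
Y: 2·8+4·2+5·3 = 39 | 3·8+5·3 = 39
B: 2·0+4·2+5·3 = 23 | 3·1+5·4 = 23
gcd(2,4,5,3,5) = 1

Coefficients: [2, 4, 5, 3, 5]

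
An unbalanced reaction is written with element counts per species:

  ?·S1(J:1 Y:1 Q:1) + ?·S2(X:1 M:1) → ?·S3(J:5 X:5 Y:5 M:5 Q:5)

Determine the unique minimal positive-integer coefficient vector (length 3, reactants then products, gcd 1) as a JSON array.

J: 5·1+5·0 = 5 | 1·5 = 5
X: 5·0+5·1 = 5 | 1·5 = 5
Y: 5·1+5·0 = 5 | 1·5 = 5
M: 5·0+5·1 = 5 | 1·5 = 5
Q: 5·1+5·0 = 5 | 1·5 = 5
gcd(5,5,1) = 1

Coefficients: [5, 5, 1]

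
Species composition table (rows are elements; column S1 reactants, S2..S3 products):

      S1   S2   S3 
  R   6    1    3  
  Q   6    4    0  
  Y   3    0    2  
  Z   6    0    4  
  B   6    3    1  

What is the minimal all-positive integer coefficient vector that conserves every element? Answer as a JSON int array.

Coefficients: [2, 3, 3]

R: 2·6 = 12 | 3·1+3·3 = 12
Q: 2·6 = 12 | 3·4+3·0 = 12
Y: 2·3 = 6 | 3·0+3·2 = 6
Z: 2·6 = 12 | 3·0+3·4 = 12
B: 2·6 = 12 | 3·3+3·1 = 12
gcd(2,3,3) = 1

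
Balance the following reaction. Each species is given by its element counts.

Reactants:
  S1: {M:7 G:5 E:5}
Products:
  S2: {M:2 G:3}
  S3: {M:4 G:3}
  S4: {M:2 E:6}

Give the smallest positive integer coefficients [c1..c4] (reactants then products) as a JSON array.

M: 6·7 = 42 | 4·2+6·4+5·2 = 42
G: 6·5 = 30 | 4·3+6·3+5·0 = 30
E: 6·5 = 30 | 4·0+6·0+5·6 = 30
gcd(6,4,6,5) = 1

Coefficients: [6, 4, 6, 5]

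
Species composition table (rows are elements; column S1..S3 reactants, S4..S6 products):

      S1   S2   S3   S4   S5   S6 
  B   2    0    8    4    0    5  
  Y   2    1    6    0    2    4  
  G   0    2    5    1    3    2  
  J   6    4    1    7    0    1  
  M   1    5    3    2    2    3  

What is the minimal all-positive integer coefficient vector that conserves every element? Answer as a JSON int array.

B: 1·2+4·0+5·8 = 42 | 3·4+6·0+6·5 = 42
Y: 1·2+4·1+5·6 = 36 | 3·0+6·2+6·4 = 36
G: 1·0+4·2+5·5 = 33 | 3·1+6·3+6·2 = 33
J: 1·6+4·4+5·1 = 27 | 3·7+6·0+6·1 = 27
M: 1·1+4·5+5·3 = 36 | 3·2+6·2+6·3 = 36
gcd(1,4,5,3,6,6) = 1

Coefficients: [1, 4, 5, 3, 6, 6]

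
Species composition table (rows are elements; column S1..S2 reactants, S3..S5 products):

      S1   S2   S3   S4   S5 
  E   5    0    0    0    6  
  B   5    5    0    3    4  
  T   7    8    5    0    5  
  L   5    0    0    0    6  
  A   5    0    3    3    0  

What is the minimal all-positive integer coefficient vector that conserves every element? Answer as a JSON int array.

Coefficients: [6, 1, 5, 5, 5]

E: 6·5+1·0 = 30 | 5·0+5·0+5·6 = 30
B: 6·5+1·5 = 35 | 5·0+5·3+5·4 = 35
T: 6·7+1·8 = 50 | 5·5+5·0+5·5 = 50
L: 6·5+1·0 = 30 | 5·0+5·0+5·6 = 30
A: 6·5+1·0 = 30 | 5·3+5·3+5·0 = 30
gcd(6,1,5,5,5) = 1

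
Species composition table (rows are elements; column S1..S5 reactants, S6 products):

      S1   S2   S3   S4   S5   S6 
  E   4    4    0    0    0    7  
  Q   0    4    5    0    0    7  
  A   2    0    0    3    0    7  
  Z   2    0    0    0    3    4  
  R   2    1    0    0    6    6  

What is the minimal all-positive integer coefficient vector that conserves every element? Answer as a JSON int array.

Coefficients: [5, 2, 4, 6, 2, 4]

E: 5·4+2·4+4·0+6·0+2·0 = 28 | 4·7 = 28
Q: 5·0+2·4+4·5+6·0+2·0 = 28 | 4·7 = 28
A: 5·2+2·0+4·0+6·3+2·0 = 28 | 4·7 = 28
Z: 5·2+2·0+4·0+6·0+2·3 = 16 | 4·4 = 16
R: 5·2+2·1+4·0+6·0+2·6 = 24 | 4·6 = 24
gcd(5,2,4,6,2,4) = 1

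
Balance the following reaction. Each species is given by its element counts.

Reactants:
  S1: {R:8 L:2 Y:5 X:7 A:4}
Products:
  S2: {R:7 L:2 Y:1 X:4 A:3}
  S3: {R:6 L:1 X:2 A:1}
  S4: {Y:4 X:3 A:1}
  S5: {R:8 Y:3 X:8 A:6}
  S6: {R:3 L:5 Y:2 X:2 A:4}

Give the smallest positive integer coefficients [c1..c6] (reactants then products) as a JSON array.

Coefficients: [6, 1, 5, 6, 1, 1]

R: 6·8 = 48 | 1·7+5·6+6·0+1·8+1·3 = 48
L: 6·2 = 12 | 1·2+5·1+6·0+1·0+1·5 = 12
Y: 6·5 = 30 | 1·1+5·0+6·4+1·3+1·2 = 30
X: 6·7 = 42 | 1·4+5·2+6·3+1·8+1·2 = 42
A: 6·4 = 24 | 1·3+5·1+6·1+1·6+1·4 = 24
gcd(6,1,5,6,1,1) = 1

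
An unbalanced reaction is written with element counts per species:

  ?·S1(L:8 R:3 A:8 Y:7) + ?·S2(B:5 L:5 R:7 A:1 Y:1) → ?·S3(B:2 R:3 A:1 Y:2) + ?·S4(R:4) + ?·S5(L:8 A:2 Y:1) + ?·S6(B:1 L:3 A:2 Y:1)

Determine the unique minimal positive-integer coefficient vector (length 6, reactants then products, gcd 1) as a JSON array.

Coefficients: [2, 3, 5, 3, 2, 5]

B: 2·0+3·5 = 15 | 5·2+3·0+2·0+5·1 = 15
L: 2·8+3·5 = 31 | 5·0+3·0+2·8+5·3 = 31
R: 2·3+3·7 = 27 | 5·3+3·4+2·0+5·0 = 27
A: 2·8+3·1 = 19 | 5·1+3·0+2·2+5·2 = 19
Y: 2·7+3·1 = 17 | 5·2+3·0+2·1+5·1 = 17
gcd(2,3,5,3,2,5) = 1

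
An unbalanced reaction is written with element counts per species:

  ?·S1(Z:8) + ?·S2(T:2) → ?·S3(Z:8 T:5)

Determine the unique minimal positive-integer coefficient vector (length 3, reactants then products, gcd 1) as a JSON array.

Coefficients: [2, 5, 2]

Z: 2·8+5·0 = 16 | 2·8 = 16
T: 2·0+5·2 = 10 | 2·5 = 10
gcd(2,5,2) = 1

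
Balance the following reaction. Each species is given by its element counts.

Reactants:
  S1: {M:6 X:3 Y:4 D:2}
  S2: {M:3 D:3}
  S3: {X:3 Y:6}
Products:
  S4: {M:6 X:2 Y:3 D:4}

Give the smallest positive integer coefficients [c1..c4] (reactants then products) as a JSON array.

M: 3·6+6·3+1·0 = 36 | 6·6 = 36
X: 3·3+6·0+1·3 = 12 | 6·2 = 12
Y: 3·4+6·0+1·6 = 18 | 6·3 = 18
D: 3·2+6·3+1·0 = 24 | 6·4 = 24
gcd(3,6,1,6) = 1

Coefficients: [3, 6, 1, 6]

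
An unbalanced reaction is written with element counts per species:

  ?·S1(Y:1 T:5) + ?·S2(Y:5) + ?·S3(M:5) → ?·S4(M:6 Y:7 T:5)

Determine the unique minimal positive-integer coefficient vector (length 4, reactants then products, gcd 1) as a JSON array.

M: 5·0+6·0+6·5 = 30 | 5·6 = 30
Y: 5·1+6·5+6·0 = 35 | 5·7 = 35
T: 5·5+6·0+6·0 = 25 | 5·5 = 25
gcd(5,6,6,5) = 1

Coefficients: [5, 6, 6, 5]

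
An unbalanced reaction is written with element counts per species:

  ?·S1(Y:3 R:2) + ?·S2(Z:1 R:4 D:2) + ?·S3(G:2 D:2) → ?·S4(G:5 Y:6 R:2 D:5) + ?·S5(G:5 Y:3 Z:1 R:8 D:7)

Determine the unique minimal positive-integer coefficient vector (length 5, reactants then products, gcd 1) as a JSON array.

G: 3·0+1·0+5·2 = 10 | 1·5+1·5 = 10
Y: 3·3+1·0+5·0 = 9 | 1·6+1·3 = 9
Z: 3·0+1·1+5·0 = 1 | 1·0+1·1 = 1
R: 3·2+1·4+5·0 = 10 | 1·2+1·8 = 10
D: 3·0+1·2+5·2 = 12 | 1·5+1·7 = 12
gcd(3,1,5,1,1) = 1

Coefficients: [3, 1, 5, 1, 1]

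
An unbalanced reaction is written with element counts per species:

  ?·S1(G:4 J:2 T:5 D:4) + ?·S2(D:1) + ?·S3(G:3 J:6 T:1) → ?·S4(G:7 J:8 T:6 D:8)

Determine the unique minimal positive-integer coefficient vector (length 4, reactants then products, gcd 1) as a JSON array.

Coefficients: [1, 4, 1, 1]

G: 1·4+4·0+1·3 = 7 | 1·7 = 7
J: 1·2+4·0+1·6 = 8 | 1·8 = 8
T: 1·5+4·0+1·1 = 6 | 1·6 = 6
D: 1·4+4·1+1·0 = 8 | 1·8 = 8
gcd(1,4,1,1) = 1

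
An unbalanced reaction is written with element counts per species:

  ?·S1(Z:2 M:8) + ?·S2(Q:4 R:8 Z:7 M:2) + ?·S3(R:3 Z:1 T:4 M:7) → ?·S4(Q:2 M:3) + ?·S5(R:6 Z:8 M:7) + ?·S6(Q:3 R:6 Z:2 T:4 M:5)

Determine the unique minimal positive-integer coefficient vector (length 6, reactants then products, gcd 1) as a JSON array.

Coefficients: [5, 6, 4, 6, 6, 4]

Q: 5·0+6·4+4·0 = 24 | 6·2+6·0+4·3 = 24
R: 5·0+6·8+4·3 = 60 | 6·0+6·6+4·6 = 60
Z: 5·2+6·7+4·1 = 56 | 6·0+6·8+4·2 = 56
T: 5·0+6·0+4·4 = 16 | 6·0+6·0+4·4 = 16
M: 5·8+6·2+4·7 = 80 | 6·3+6·7+4·5 = 80
gcd(5,6,4,6,6,4) = 1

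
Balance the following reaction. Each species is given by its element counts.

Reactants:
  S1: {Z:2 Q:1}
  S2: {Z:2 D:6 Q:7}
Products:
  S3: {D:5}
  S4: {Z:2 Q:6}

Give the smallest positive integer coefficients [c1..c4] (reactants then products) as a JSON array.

Z: 1·2+5·2 = 12 | 6·0+6·2 = 12
D: 1·0+5·6 = 30 | 6·5+6·0 = 30
Q: 1·1+5·7 = 36 | 6·0+6·6 = 36
gcd(1,5,6,6) = 1

Coefficients: [1, 5, 6, 6]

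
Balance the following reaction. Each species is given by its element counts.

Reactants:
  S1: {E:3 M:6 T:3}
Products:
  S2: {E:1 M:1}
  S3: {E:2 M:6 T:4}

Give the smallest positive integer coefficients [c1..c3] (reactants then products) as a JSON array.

Coefficients: [4, 6, 3]

E: 4·3 = 12 | 6·1+3·2 = 12
M: 4·6 = 24 | 6·1+3·6 = 24
T: 4·3 = 12 | 6·0+3·4 = 12
gcd(4,6,3) = 1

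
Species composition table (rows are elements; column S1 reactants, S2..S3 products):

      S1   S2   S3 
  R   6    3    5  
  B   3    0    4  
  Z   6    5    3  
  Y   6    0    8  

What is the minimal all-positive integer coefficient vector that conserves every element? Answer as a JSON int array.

R: 4·6 = 24 | 3·3+3·5 = 24
B: 4·3 = 12 | 3·0+3·4 = 12
Z: 4·6 = 24 | 3·5+3·3 = 24
Y: 4·6 = 24 | 3·0+3·8 = 24
gcd(4,3,3) = 1

Coefficients: [4, 3, 3]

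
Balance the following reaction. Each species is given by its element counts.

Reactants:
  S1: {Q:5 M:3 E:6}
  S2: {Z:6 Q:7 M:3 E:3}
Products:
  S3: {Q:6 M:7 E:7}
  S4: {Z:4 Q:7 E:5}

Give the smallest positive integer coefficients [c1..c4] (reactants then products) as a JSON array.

Coefficients: [5, 2, 3, 3]

Z: 5·0+2·6 = 12 | 3·0+3·4 = 12
Q: 5·5+2·7 = 39 | 3·6+3·7 = 39
M: 5·3+2·3 = 21 | 3·7+3·0 = 21
E: 5·6+2·3 = 36 | 3·7+3·5 = 36
gcd(5,2,3,3) = 1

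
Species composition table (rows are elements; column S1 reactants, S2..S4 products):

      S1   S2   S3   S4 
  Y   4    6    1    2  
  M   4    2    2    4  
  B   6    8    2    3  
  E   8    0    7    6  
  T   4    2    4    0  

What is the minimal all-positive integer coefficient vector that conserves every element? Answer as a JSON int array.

Y: 5·4 = 20 | 2·6+4·1+2·2 = 20
M: 5·4 = 20 | 2·2+4·2+2·4 = 20
B: 5·6 = 30 | 2·8+4·2+2·3 = 30
E: 5·8 = 40 | 2·0+4·7+2·6 = 40
T: 5·4 = 20 | 2·2+4·4+2·0 = 20
gcd(5,2,4,2) = 1

Coefficients: [5, 2, 4, 2]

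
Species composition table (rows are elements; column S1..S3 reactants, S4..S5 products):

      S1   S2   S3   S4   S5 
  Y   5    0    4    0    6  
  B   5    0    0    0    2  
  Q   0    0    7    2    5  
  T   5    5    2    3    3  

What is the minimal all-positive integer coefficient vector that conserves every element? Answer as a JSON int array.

Y: 2·5+2·0+5·4 = 30 | 5·0+5·6 = 30
B: 2·5+2·0+5·0 = 10 | 5·0+5·2 = 10
Q: 2·0+2·0+5·7 = 35 | 5·2+5·5 = 35
T: 2·5+2·5+5·2 = 30 | 5·3+5·3 = 30
gcd(2,2,5,5,5) = 1

Coefficients: [2, 2, 5, 5, 5]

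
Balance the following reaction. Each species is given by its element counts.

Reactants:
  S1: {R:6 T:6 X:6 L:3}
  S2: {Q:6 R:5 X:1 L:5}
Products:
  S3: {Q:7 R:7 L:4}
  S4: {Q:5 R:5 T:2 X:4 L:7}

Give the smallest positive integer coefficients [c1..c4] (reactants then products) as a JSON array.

Coefficients: [1, 6, 3, 3]

Q: 1·0+6·6 = 36 | 3·7+3·5 = 36
R: 1·6+6·5 = 36 | 3·7+3·5 = 36
T: 1·6+6·0 = 6 | 3·0+3·2 = 6
X: 1·6+6·1 = 12 | 3·0+3·4 = 12
L: 1·3+6·5 = 33 | 3·4+3·7 = 33
gcd(1,6,3,3) = 1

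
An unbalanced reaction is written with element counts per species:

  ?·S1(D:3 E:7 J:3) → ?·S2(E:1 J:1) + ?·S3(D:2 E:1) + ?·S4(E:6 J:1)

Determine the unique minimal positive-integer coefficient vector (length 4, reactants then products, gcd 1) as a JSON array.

D: 2·3 = 6 | 5·0+3·2+1·0 = 6
E: 2·7 = 14 | 5·1+3·1+1·6 = 14
J: 2·3 = 6 | 5·1+3·0+1·1 = 6
gcd(2,5,3,1) = 1

Coefficients: [2, 5, 3, 1]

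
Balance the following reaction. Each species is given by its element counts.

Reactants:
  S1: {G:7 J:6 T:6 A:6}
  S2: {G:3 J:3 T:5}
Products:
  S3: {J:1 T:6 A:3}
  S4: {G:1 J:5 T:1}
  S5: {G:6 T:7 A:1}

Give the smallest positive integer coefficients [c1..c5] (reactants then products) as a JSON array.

Coefficients: [1, 5, 1, 4, 3]

G: 1·7+5·3 = 22 | 1·0+4·1+3·6 = 22
J: 1·6+5·3 = 21 | 1·1+4·5+3·0 = 21
T: 1·6+5·5 = 31 | 1·6+4·1+3·7 = 31
A: 1·6+5·0 = 6 | 1·3+4·0+3·1 = 6
gcd(1,5,1,4,3) = 1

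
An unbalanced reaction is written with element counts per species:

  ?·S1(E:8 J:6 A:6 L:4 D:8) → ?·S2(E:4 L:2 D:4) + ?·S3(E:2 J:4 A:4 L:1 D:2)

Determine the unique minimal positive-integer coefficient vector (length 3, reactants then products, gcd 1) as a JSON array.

E: 4·8 = 32 | 5·4+6·2 = 32
J: 4·6 = 24 | 5·0+6·4 = 24
A: 4·6 = 24 | 5·0+6·4 = 24
L: 4·4 = 16 | 5·2+6·1 = 16
D: 4·8 = 32 | 5·4+6·2 = 32
gcd(4,5,6) = 1

Coefficients: [4, 5, 6]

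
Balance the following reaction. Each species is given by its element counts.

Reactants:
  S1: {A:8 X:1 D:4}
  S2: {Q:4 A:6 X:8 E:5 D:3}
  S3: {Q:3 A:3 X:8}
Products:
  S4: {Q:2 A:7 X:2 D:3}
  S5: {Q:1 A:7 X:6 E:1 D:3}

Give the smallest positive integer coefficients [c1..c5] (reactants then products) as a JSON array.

Coefficients: [6, 1, 3, 4, 5]

Q: 6·0+1·4+3·3 = 13 | 4·2+5·1 = 13
A: 6·8+1·6+3·3 = 63 | 4·7+5·7 = 63
X: 6·1+1·8+3·8 = 38 | 4·2+5·6 = 38
E: 6·0+1·5+3·0 = 5 | 4·0+5·1 = 5
D: 6·4+1·3+3·0 = 27 | 4·3+5·3 = 27
gcd(6,1,3,4,5) = 1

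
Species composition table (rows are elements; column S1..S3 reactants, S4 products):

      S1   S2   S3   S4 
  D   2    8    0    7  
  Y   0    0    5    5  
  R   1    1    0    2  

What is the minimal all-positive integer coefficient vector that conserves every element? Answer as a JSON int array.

Coefficients: [3, 1, 2, 2]

D: 3·2+1·8+2·0 = 14 | 2·7 = 14
Y: 3·0+1·0+2·5 = 10 | 2·5 = 10
R: 3·1+1·1+2·0 = 4 | 2·2 = 4
gcd(3,1,2,2) = 1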